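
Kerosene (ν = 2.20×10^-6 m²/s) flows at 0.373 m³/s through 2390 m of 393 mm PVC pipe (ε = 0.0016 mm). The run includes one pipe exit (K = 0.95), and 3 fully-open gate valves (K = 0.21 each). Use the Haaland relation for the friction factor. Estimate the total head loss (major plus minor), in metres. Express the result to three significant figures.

H_L ≈ 38.5 m

V = 4Q/(πD²) = 3.075 m/s; V²/2g = 0.4819 m
Re = 5.49×10^5, ε/D = 4.07×10^-6 → f = 0.01289 (Haaland)
Major: h_f = f(L/D)·V²/2g = 0.01289·6081·0.4819 = 37.79 m
Minor: ΣK = 1.58; h_m = ΣK·V²/2g = 0.7614 m
Total H_L = 37.79 + 0.7614 = 38.55 m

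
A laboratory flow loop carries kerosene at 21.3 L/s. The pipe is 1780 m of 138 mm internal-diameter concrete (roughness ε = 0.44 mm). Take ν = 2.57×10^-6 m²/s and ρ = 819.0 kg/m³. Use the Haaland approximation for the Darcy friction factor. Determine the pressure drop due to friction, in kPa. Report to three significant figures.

V = 4Q/(πD²) = 4·0.0213/(π·0.138²) = 1.424 m/s
Re = VD/ν = 1.424·0.138/2.57×10^-6 = 7.65×10^4 → turbulent
ε/D = 0.44/138 = 0.00319
Haaland: f = 0.02813
h_f = f(L/D)V²/(2g) = 0.02813·(1780/0.138)·1.424²/(2·9.81) = 37.50 m
Δp = ρg·h_f = 819.0·9.81·37.50 = 301.3 kPa

Δp ≈ 301 kPa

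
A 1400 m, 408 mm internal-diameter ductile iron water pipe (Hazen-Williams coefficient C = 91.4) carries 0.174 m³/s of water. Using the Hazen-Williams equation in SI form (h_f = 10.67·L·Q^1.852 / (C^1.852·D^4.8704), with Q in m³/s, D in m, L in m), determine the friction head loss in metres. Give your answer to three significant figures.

h_f ≈ 10.8 m

h_f = 10.67·1400·0.174^1.852 / (91.4^1.852·0.408^4.8704) = 10.77 m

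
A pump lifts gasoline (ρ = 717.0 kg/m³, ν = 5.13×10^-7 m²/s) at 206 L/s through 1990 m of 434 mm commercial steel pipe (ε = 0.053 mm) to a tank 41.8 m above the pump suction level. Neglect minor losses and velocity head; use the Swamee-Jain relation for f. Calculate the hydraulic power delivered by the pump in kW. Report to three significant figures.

P_hyd ≈ 69.5 kW

V = 4Q/(πD²) = 1.393 m/s; Re = 1.18×10^6; ε/D = 1.22×10^-4; f = 0.01366
h_f = f(L/D)V²/2g = 6.190 m
Total head H = z + h_f = 41.8 + 6.190 = 47.99 m
P_hyd = ρgQH = 717.0·9.81·0.206·47.99 = 69.54 kW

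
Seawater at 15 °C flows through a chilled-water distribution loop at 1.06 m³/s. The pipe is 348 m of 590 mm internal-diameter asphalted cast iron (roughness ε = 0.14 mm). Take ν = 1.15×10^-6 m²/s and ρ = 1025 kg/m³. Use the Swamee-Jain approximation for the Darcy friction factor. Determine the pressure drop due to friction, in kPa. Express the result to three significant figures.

V = 4Q/(πD²) = 4·1.06/(π·0.590²) = 3.877 m/s
Re = VD/ν = 3.877·0.590/1.15×10^-6 = 1.99×10^6 → turbulent
ε/D = 0.14/590 = 2.37×10^-4
Swamee-Jain: f = 0.01475
h_f = f(L/D)V²/(2g) = 0.01475·(348/0.590)·3.877²/(2·9.81) = 6.666 m
Δp = ρg·h_f = 1025·9.81·6.666 = 67.03 kPa

Δp ≈ 67.0 kPa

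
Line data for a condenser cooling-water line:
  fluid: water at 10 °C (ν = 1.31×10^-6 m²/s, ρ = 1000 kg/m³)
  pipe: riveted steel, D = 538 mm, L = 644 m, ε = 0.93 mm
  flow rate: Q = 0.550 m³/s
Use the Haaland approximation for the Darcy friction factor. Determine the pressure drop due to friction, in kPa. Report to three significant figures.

Δp ≈ 79.8 kPa

V = 4Q/(πD²) = 4·0.550/(π·0.538²) = 2.419 m/s
Re = VD/ν = 2.419·0.538/1.31×10^-6 = 9.94×10^5 → turbulent
ε/D = 0.93/538 = 0.00173
Haaland: f = 0.02276
h_f = f(L/D)V²/(2g) = 0.02276·(644/0.538)·2.419²/(2·9.81) = 8.130 m
Δp = ρg·h_f = 1000·9.81·8.130 = 79.75 kPa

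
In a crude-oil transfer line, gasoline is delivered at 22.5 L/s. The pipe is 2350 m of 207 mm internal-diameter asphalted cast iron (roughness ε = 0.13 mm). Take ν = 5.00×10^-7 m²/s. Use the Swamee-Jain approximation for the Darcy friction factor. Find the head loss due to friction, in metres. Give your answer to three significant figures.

h_f ≈ 4.95 m

V = 4Q/(πD²) = 4·0.0225/(π·0.207²) = 0.6686 m/s
Re = VD/ν = 0.6686·0.207/5.00×10^-7 = 2.77×10^5 → turbulent
ε/D = 0.13/207 = 6.28×10^-4
Swamee-Jain: f = 0.01912
h_f = f(L/D)V²/(2g) = 0.01912·(2350/0.207)·0.6686²/(2·9.81) = 4.946 m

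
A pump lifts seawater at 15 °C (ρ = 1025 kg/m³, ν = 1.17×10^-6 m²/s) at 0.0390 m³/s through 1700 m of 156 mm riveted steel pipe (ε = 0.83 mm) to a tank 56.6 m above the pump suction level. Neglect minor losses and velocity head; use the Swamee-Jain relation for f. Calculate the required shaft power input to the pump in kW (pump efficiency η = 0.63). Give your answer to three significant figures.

V = 4Q/(πD²) = 2.040 m/s; Re = 2.72×10^5; ε/D = 0.00532; f = 0.03143
h_f = f(L/D)V²/2g = 72.67 m
Total head H = z + h_f = 56.6 + 72.67 = 129.3 m
P_hyd = ρgQH = 1025·9.81·0.0390·129.3 = 50.69 kW
P_shaft = P_hyd/η = 50.69/0.63 = 80.47 kW

P_shaft ≈ 80.5 kW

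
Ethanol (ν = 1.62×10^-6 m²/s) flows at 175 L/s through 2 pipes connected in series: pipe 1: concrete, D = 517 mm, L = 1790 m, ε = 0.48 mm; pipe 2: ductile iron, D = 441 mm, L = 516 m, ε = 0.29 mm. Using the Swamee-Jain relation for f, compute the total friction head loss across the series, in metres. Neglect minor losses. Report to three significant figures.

Pipe 1: V = 0.8336 m/s, Re = 2.66×10^5, ε/D = 9.28×10^-4, f = 0.02057, h_1 = f(L/D)V²/2g = 2.522 m
Pipe 2: V = 1.146 m/s, Re = 3.12×10^5, ε/D = 6.58×10^-4, f = 0.01914, h_2 = f(L/D)V²/2g = 1.498 m
Series → Q common, losses add: H = Σh = 4.020 m

H ≈ 4.02 m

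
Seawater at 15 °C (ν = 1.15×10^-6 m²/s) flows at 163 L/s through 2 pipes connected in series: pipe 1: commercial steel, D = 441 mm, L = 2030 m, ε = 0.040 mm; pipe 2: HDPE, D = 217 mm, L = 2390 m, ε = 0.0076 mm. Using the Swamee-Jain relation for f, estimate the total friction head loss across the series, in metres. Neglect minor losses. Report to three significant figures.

Pipe 1: V = 1.067 m/s, Re = 4.09×10^5, ε/D = 9.07×10^-5, f = 0.01472, h_1 = f(L/D)V²/2g = 3.932 m
Pipe 2: V = 4.407 m/s, Re = 8.32×10^5, ε/D = 3.50×10^-5, f = 0.01269, h_2 = f(L/D)V²/2g = 138.4 m
Series → Q common, losses add: H = Σh = 142.3 m

H ≈ 142 m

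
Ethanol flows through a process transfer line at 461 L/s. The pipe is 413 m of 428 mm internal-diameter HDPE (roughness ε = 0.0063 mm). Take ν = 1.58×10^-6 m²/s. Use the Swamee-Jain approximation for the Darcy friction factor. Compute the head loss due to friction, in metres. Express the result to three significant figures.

V = 4Q/(πD²) = 4·0.461/(π·0.428²) = 3.204 m/s
Re = VD/ν = 3.204·0.428/1.58×10^-6 = 8.68×10^5 → turbulent
ε/D = 0.0063/428 = 1.47×10^-5
Swamee-Jain: f = 0.01222
h_f = f(L/D)V²/(2g) = 0.01222·(413/0.428)·3.204²/(2·9.81) = 6.169 m

h_f ≈ 6.17 m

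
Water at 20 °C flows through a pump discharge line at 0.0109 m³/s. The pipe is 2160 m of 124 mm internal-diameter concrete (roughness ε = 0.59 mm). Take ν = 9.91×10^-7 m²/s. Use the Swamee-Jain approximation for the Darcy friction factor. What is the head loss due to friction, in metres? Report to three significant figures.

V = 4Q/(πD²) = 4·0.0109/(π·0.124²) = 0.9026 m/s
Re = VD/ν = 0.9026·0.124/9.91×10^-7 = 1.13×10^5 → turbulent
ε/D = 0.59/124 = 0.00476
Swamee-Jain: f = 0.03102
h_f = f(L/D)V²/(2g) = 0.03102·(2160/0.124)·0.9026²/(2·9.81) = 22.43 m

h_f ≈ 22.4 m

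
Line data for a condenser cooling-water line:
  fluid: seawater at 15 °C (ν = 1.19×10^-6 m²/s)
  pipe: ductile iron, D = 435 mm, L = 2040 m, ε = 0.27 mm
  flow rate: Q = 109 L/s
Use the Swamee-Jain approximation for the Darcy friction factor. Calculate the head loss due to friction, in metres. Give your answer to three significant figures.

h_f ≈ 2.46 m

V = 4Q/(πD²) = 4·0.109/(π·0.435²) = 0.7334 m/s
Re = VD/ν = 0.7334·0.435/1.19×10^-6 = 2.68×10^5 → turbulent
ε/D = 0.27/435 = 6.21×10^-4
Swamee-Jain: f = 0.01913
h_f = f(L/D)V²/(2g) = 0.01913·(2040/0.435)·0.7334²/(2·9.81) = 2.459 m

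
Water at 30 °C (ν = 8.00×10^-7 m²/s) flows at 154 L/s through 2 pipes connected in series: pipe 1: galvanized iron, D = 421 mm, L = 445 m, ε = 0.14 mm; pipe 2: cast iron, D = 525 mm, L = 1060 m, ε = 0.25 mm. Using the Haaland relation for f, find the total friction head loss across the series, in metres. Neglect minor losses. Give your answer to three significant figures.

H ≈ 1.98 m

Pipe 1: V = 1.106 m/s, Re = 5.82×10^5, ε/D = 3.33×10^-4, f = 0.01627, h_1 = f(L/D)V²/2g = 1.073 m
Pipe 2: V = 0.7114 m/s, Re = 4.67×10^5, ε/D = 4.76×10^-4, f = 0.01748, h_2 = f(L/D)V²/2g = 0.9104 m
Series → Q common, losses add: H = Σh = 1.983 m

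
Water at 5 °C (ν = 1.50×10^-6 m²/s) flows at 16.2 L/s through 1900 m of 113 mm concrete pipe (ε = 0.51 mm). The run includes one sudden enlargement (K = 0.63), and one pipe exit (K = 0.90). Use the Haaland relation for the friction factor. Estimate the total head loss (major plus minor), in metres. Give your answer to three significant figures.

H_L ≈ 67.9 m

V = 4Q/(πD²) = 1.615 m/s; V²/2g = 0.1330 m
Re = 1.22×10^5, ε/D = 0.00451 → f = 0.03026 (Haaland)
Major: h_f = f(L/D)·V²/2g = 0.03026·16814·0.1330 = 67.66 m
Minor: ΣK = 1.53; h_m = ΣK·V²/2g = 0.2035 m
Total H_L = 67.66 + 0.2035 = 67.86 m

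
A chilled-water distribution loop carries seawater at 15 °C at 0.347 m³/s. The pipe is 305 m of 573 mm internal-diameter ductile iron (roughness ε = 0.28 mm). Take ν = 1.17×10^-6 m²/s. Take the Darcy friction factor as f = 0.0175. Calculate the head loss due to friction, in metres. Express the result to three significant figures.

V = 4Q/(πD²) = 4·0.347/(π·0.573²) = 1.346 m/s
h_f = f(L/D)V²/(2g) = 0.01750·(305/0.573)·1.346²/(2·9.81) = 0.8597 m

h_f ≈ 0.860 m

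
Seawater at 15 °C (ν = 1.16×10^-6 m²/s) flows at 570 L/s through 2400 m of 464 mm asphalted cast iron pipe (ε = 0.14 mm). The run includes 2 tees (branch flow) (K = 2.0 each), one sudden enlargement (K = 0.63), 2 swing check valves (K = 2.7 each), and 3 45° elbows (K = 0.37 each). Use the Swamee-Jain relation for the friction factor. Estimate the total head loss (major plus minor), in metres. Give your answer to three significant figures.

H_L ≈ 53.2 m

V = 4Q/(πD²) = 3.371 m/s; V²/2g = 0.5792 m
Re = 1.35×10^6, ε/D = 3.02×10^-4 → f = 0.01559 (Swamee-Jain)
Major: h_f = f(L/D)·V²/2g = 0.01559·5172·0.5792 = 46.71 m
Minor: ΣK = 11.1; h_m = ΣK·V²/2g = 6.452 m
Total H_L = 46.71 + 6.452 = 53.16 m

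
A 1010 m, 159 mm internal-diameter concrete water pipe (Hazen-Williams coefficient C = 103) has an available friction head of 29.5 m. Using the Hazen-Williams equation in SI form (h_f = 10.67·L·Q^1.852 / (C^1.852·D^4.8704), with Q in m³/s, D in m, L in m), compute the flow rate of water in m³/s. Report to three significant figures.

Q ≈ 0.0338 m³/s

Rearranging: Q = [h_f·C^1.852·D^4.8704 / (10.67·L)]^(1/1.852)
Q = [29.5·103^1.852·0.159^4.8704 / (10.67·1010)]^0.540 = 0.03380 m³/s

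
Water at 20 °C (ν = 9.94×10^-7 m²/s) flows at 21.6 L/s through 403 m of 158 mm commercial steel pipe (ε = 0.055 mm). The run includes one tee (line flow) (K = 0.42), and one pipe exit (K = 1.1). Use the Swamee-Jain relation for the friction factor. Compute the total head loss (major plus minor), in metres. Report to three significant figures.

V = 4Q/(πD²) = 1.102 m/s; V²/2g = 0.06186 m
Re = 1.75×10^5, ε/D = 3.48×10^-4 → f = 0.01835 (Swamee-Jain)
Major: h_f = f(L/D)·V²/2g = 0.01835·2551·0.06186 = 2.895 m
Minor: ΣK = 1.52; h_m = ΣK·V²/2g = 0.09403 m
Total H_L = 2.895 + 0.09403 = 2.989 m

H_L ≈ 2.99 m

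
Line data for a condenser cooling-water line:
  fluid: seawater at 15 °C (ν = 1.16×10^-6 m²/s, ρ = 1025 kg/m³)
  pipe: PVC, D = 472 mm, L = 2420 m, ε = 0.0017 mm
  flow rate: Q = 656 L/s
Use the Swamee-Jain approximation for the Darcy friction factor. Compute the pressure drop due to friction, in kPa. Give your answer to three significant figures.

Δp ≈ 404 kPa

V = 4Q/(πD²) = 4·0.656/(π·0.472²) = 3.749 m/s
Re = VD/ν = 3.749·0.472/1.16×10^-6 = 1.53×10^6 → turbulent
ε/D = 0.0017/472 = 3.60×10^-6
Swamee-Jain: f = 0.01094
h_f = f(L/D)V²/(2g) = 0.01094·(2420/0.472)·3.749²/(2·9.81) = 40.19 m
Δp = ρg·h_f = 1025·9.81·40.19 = 404.1 kPa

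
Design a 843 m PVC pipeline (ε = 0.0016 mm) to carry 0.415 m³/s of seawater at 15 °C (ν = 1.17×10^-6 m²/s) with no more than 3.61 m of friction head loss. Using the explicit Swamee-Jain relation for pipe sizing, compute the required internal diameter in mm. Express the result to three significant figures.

Swamee-Jain (Type III): D = 0.66·[ε^1.25·(LQ²/(gh_f))^4.75 + ν·Q^9.4·(L/(gh_f))^5.2]^0.04
LQ²/(gh_f) = 4.100; L/(gh_f) = 23.80
Term 1 = ε^1.25·(…)^4.75 = 4.63×10^-5; Term 2 = ν·Q^9.4·(…)^5.2 = 0.00433
D = 0.66·(4.63×10^-5 + 0.00433)^0.04 = 0.5311 m = 531 mm
Check: V = 1.87 m/s, Re = 8.50×10^5, f = 0.01200, h_f = 3.41 m ≈ 3.61 m ✓

D ≈ 531 mm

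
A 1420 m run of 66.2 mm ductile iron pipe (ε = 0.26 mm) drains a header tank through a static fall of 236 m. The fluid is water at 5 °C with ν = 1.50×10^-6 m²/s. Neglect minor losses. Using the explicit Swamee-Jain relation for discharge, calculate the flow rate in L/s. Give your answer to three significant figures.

Q ≈ 9.36 L/s

Swamee-Jain (Type II): Q = -0.965·√(gD⁵h_f/L)·ln[ε/(3.7D) + √(3.17ν²L/(gD³h_f))]
√(gD⁵h_f/L) = √(9.81·0.0662⁵·236/1420) = 0.001440
ε/(3.7D) = 0.00106; √(3.17ν²L/(gD³h_f)) = 1.23×10^-4
Q = -0.965·0.001440·ln(0.001184) = 0.009362 m³/s
Check: V = 2.72 m/s, Re = 1.20×10^5, f = 0.02942, h_f = 238 m ≈ 236 m ✓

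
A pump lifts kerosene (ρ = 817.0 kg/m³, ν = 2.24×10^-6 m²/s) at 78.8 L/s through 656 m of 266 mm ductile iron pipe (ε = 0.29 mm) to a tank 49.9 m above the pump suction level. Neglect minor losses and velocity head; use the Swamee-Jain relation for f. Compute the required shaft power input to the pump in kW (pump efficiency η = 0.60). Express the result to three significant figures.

V = 4Q/(πD²) = 1.418 m/s; Re = 1.68×10^5; ε/D = 0.00109; f = 0.02177
h_f = f(L/D)V²/2g = 5.501 m
Total head H = z + h_f = 49.9 + 5.501 = 55.40 m
P_hyd = ρgQH = 817.0·9.81·0.0788·55.40 = 34.99 kW
P_shaft = P_hyd/η = 34.99/0.60 = 58.32 kW

P_shaft ≈ 58.3 kW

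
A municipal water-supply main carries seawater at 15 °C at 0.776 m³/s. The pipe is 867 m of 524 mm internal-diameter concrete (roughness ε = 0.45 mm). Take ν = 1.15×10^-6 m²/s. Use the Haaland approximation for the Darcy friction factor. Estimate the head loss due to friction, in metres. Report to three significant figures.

h_f ≈ 20.9 m

V = 4Q/(πD²) = 4·0.776/(π·0.524²) = 3.598 m/s
Re = VD/ν = 3.598·0.524/1.15×10^-6 = 1.64×10^6 → turbulent
ε/D = 0.45/524 = 8.59×10^-4
Haaland: f = 0.01915
h_f = f(L/D)V²/(2g) = 0.01915·(867/0.524)·3.598²/(2·9.81) = 20.91 m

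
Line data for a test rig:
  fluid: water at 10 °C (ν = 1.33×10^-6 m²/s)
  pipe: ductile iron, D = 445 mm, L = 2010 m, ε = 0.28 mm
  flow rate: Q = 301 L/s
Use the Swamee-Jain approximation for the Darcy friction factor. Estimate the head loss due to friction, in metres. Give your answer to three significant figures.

h_f ≈ 15.8 m

V = 4Q/(πD²) = 4·0.301/(π·0.445²) = 1.935 m/s
Re = VD/ν = 1.935·0.445/1.33×10^-6 = 6.48×10^5 → turbulent
ε/D = 0.28/445 = 6.29×10^-4
Swamee-Jain: f = 0.01835
h_f = f(L/D)V²/(2g) = 0.01835·(2010/0.445)·1.935²/(2·9.81) = 15.83 m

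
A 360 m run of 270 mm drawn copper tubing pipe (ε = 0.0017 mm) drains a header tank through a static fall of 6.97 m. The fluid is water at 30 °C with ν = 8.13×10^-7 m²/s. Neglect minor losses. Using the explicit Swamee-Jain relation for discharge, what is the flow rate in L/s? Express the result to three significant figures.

Q ≈ 169 L/s

Swamee-Jain (Type II): Q = -0.965·√(gD⁵h_f/L)·ln[ε/(3.7D) + √(3.17ν²L/(gD³h_f))]
√(gD⁵h_f/L) = √(9.81·0.270⁵·6.97/360) = 0.01651
ε/(3.7D) = 1.70×10^-6; √(3.17ν²L/(gD³h_f)) = 2.37×10^-5
Q = -0.965·0.01651·ln(2.538×10^-5) = 0.1686 m³/s
Check: V = 2.94 m/s, Re = 9.78×10^5, f = 0.01181, h_f = 6.95 m ≈ 6.97 m ✓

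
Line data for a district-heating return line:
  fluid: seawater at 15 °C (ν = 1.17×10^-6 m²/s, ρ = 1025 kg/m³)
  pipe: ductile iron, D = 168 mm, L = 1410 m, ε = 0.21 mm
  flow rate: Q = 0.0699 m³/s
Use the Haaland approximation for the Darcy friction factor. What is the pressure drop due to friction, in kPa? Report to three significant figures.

V = 4Q/(πD²) = 4·0.0699/(π·0.168²) = 3.153 m/s
Re = VD/ν = 3.153·0.168/1.17×10^-6 = 4.53×10^5 → turbulent
ε/D = 0.21/168 = 0.00125
Haaland: f = 0.02128
h_f = f(L/D)V²/(2g) = 0.02128·(1410/0.168)·3.153²/(2·9.81) = 90.52 m
Δp = ρg·h_f = 1025·9.81·90.52 = 910.2 kPa

Δp ≈ 910 kPa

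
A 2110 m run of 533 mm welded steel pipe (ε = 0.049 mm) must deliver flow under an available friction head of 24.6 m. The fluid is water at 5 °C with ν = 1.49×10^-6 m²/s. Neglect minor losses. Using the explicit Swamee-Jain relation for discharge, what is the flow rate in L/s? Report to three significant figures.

Swamee-Jain (Type II): Q = -0.965·√(gD⁵h_f/L)·ln[ε/(3.7D) + √(3.17ν²L/(gD³h_f))]
√(gD⁵h_f/L) = √(9.81·0.533⁵·24.6/2110) = 0.07014
ε/(3.7D) = 2.48×10^-5; √(3.17ν²L/(gD³h_f)) = 2.02×10^-5
Q = -0.965·0.07014·ln(4.501×10^-5) = 0.6775 m³/s
Check: V = 3.04 m/s, Re = 1.09×10^6, f = 0.01329, h_f = 24.7 m ≈ 24.6 m ✓

Q ≈ 677 L/s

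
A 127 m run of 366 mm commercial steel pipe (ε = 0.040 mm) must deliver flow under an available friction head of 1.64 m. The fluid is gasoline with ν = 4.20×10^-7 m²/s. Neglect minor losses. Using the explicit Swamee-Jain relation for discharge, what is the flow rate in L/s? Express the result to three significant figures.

Q ≈ 283 L/s

Swamee-Jain (Type II): Q = -0.965·√(gD⁵h_f/L)·ln[ε/(3.7D) + √(3.17ν²L/(gD³h_f))]
√(gD⁵h_f/L) = √(9.81·0.366⁵·1.64/127) = 0.02884
ε/(3.7D) = 2.95×10^-5; √(3.17ν²L/(gD³h_f)) = 9.49×10^-6
Q = -0.965·0.02884·ln(3.903×10^-5) = 0.2826 m³/s
Check: V = 2.69 m/s, Re = 2.34×10^6, f = 0.01294, h_f = 1.65 m ≈ 1.64 m ✓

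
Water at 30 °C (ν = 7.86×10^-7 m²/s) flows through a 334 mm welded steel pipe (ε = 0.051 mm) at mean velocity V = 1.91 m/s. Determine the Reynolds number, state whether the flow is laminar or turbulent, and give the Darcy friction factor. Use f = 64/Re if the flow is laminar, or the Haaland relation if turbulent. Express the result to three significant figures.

Re = VD/ν = 1.910·0.334/7.86×10^-7 = 8.12×10^5
Re > 4000 → turbulent; ε/D = 1.53×10^-4
Haaland: f = 0.01424

Re ≈ 8.12×10^5; turbulent; f ≈ 0.0142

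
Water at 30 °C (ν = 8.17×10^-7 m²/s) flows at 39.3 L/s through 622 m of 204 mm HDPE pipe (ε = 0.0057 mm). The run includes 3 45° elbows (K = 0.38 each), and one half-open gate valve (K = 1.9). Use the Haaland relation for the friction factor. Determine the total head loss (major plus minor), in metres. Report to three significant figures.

V = 4Q/(πD²) = 1.202 m/s; V²/2g = 0.07369 m
Re = 3.00×10^5, ε/D = 2.79×10^-5 → f = 0.01458 (Haaland)
Major: h_f = f(L/D)·V²/2g = 0.01458·3049·0.07369 = 3.275 m
Minor: ΣK = 3.04; h_m = ΣK·V²/2g = 0.2240 m
Total H_L = 3.275 + 0.2240 = 3.499 m

H_L ≈ 3.50 m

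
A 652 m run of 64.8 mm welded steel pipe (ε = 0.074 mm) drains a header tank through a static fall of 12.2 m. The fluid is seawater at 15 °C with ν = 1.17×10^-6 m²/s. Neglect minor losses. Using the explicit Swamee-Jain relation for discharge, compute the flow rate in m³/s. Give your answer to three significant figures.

Q ≈ 0.00328 m³/s

Swamee-Jain (Type II): Q = -0.965·√(gD⁵h_f/L)·ln[ε/(3.7D) + √(3.17ν²L/(gD³h_f))]
√(gD⁵h_f/L) = √(9.81·0.0648⁵·12.2/652) = 4.580×10^-4
ε/(3.7D) = 3.09×10^-4; √(3.17ν²L/(gD³h_f)) = 2.95×10^-4
Q = -0.965·4.580×10^-4·ln(6.034×10^-4) = 0.003276 m³/s
Check: V = 0.993 m/s, Re = 5.50×10^4, f = 0.02429, h_f = 12.3 m ≈ 12.2 m ✓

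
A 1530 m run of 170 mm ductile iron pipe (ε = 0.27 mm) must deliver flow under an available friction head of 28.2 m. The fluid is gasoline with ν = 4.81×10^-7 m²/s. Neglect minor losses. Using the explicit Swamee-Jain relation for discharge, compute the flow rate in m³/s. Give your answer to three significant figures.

Q ≈ 0.0376 m³/s

Swamee-Jain (Type II): Q = -0.965·√(gD⁵h_f/L)·ln[ε/(3.7D) + √(3.17ν²L/(gD³h_f))]
√(gD⁵h_f/L) = √(9.81·0.170⁵·28.2/1530) = 0.005067
ε/(3.7D) = 4.29×10^-4; √(3.17ν²L/(gD³h_f)) = 2.87×10^-5
Q = -0.965·0.005067·ln(4.580×10^-4) = 0.03759 m³/s
Check: V = 1.66 m/s, Re = 5.85×10^5, f = 0.02253, h_f = 28.3 m ≈ 28.2 m ✓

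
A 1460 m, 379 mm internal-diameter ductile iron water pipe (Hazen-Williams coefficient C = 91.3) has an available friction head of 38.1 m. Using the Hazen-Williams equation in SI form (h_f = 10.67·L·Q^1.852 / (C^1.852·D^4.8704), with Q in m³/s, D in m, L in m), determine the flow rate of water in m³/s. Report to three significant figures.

Q ≈ 0.277 m³/s

Rearranging: Q = [h_f·C^1.852·D^4.8704 / (10.67·L)]^(1/1.852)
Q = [38.1·91.3^1.852·0.379^4.8704 / (10.67·1460)]^0.540 = 0.2768 m³/s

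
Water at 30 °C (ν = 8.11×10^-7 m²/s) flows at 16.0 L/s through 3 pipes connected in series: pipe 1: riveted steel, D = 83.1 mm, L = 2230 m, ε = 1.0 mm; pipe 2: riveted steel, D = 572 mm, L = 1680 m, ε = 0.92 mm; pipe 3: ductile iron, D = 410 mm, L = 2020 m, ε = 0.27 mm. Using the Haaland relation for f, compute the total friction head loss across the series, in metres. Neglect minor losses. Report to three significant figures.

H ≈ 484 m

Pipe 1: V = 2.950 m/s, Re = 3.02×10^5, ε/D = 0.0120, f = 0.04064, h_1 = f(L/D)V²/2g = 483.8 m
Pipe 2: V = 0.06226 m/s, Re = 4.39×10^4, ε/D = 0.00161, f = 0.02570, h_2 = f(L/D)V²/2g = 0.01492 m
Pipe 3: V = 0.1212 m/s, Re = 6.13×10^4, ε/D = 6.59×10^-4, f = 0.02205, h_3 = f(L/D)V²/2g = 0.08133 m
Series → Q common, losses add: H = Σh = 483.9 m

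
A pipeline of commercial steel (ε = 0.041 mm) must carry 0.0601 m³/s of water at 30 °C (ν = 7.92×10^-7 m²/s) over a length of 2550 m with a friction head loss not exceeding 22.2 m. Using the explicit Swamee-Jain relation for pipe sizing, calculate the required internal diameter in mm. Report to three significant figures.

Swamee-Jain (Type III): D = 0.66·[ε^1.25·(LQ²/(gh_f))^4.75 + ν·Q^9.4·(L/(gh_f))^5.2]^0.04
LQ²/(gh_f) = 0.04229; L/(gh_f) = 11.71
Term 1 = ε^1.25·(…)^4.75 = 9.79×10^-13; Term 2 = ν·Q^9.4·(…)^5.2 = 9.47×10^-13
D = 0.66·(9.79×10^-13 + 9.47×10^-13)^0.04 = 0.2244 m = 224 mm
Check: V = 1.52 m/s, Re = 4.31×10^5, f = 0.01556, h_f = 20.8 m ≈ 22.2 m ✓

D ≈ 224 mm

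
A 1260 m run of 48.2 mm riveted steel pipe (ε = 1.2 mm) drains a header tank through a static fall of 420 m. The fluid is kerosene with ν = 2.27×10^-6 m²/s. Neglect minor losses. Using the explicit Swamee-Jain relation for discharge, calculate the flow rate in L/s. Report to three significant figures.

Q ≈ 4.42 L/s

Swamee-Jain (Type II): Q = -0.965·√(gD⁵h_f/L)·ln[ε/(3.7D) + √(3.17ν²L/(gD³h_f))]
√(gD⁵h_f/L) = √(9.81·0.0482⁵·420/1260) = 9.223×10^-4
ε/(3.7D) = 0.00673; √(3.17ν²L/(gD³h_f)) = 2.11×10^-4
Q = -0.965·9.223×10^-4·ln(0.006940) = 0.004424 m³/s
Check: V = 2.42 m/s, Re = 5.15×10^4, f = 0.05402, h_f = 423 m ≈ 420 m ✓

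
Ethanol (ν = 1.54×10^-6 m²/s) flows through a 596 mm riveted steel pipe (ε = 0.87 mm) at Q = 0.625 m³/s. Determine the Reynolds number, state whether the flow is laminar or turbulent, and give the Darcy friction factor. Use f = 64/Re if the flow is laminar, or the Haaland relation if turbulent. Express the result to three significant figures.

V = 4Q/(πD²) = 2.240 m/s
Re = VD/ν = 2.240·0.596/1.54×10^-6 = 8.67×10^5
Re > 4000 → turbulent; ε/D = 0.00146
Haaland: f = 0.02185

Re ≈ 8.67×10^5; turbulent; f ≈ 0.0219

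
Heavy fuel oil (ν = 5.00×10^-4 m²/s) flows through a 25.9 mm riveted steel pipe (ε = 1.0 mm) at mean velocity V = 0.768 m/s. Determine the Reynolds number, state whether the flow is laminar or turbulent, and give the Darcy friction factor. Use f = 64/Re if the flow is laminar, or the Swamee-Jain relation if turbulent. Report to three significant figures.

Re = VD/ν = 0.7680·0.0259/5.00×10^-4 = 39.8
Re < 2300 → laminar → f = 64/Re = 1.609

Re ≈ 39.8; laminar; f = 64/Re ≈ 1.61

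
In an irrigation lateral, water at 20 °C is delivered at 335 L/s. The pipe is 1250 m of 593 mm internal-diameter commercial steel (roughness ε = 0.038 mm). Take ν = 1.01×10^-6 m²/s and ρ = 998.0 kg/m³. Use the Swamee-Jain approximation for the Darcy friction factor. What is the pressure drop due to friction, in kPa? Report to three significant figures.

Δp ≈ 20.8 kPa

V = 4Q/(πD²) = 4·0.335/(π·0.593²) = 1.213 m/s
Re = VD/ν = 1.213·0.593/1.01×10^-6 = 7.12×10^5 → turbulent
ε/D = 0.038/593 = 6.41×10^-5
Swamee-Jain: f = 0.01342
h_f = f(L/D)V²/(2g) = 0.01342·(1250/0.593)·1.213²/(2·9.81) = 2.122 m
Δp = ρg·h_f = 998.0·9.81·2.122 = 20.77 kPa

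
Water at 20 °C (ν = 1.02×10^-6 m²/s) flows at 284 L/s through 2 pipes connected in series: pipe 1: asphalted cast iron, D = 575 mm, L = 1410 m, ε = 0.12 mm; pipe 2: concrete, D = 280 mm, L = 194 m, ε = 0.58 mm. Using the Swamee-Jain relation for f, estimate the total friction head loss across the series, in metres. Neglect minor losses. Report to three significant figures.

H ≈ 20.2 m

Pipe 1: V = 1.094 m/s, Re = 6.17×10^5, ε/D = 2.09×10^-4, f = 0.01534, h_1 = f(L/D)V²/2g = 2.293 m
Pipe 2: V = 4.612 m/s, Re = 1.27×10^6, ε/D = 0.00207, f = 0.02385, h_2 = f(L/D)V²/2g = 17.91 m
Series → Q common, losses add: H = Σh = 20.21 m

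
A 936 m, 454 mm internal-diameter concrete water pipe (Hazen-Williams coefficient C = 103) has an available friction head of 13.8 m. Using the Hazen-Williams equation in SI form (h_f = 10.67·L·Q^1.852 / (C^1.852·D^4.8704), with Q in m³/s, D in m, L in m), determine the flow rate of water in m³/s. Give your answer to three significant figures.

Q ≈ 0.369 m³/s

Rearranging: Q = [h_f·C^1.852·D^4.8704 / (10.67·L)]^(1/1.852)
Q = [13.8·103^1.852·0.454^4.8704 / (10.67·936)]^0.540 = 0.3689 m³/s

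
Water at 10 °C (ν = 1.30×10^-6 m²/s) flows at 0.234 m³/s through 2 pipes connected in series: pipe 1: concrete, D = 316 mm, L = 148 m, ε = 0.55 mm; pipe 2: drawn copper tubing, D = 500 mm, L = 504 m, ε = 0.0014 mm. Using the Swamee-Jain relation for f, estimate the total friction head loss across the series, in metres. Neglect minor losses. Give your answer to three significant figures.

Pipe 1: V = 2.984 m/s, Re = 7.25×10^5, ε/D = 0.00174, f = 0.02295, h_1 = f(L/D)V²/2g = 4.878 m
Pipe 2: V = 1.192 m/s, Re = 4.58×10^5, ε/D = 2.80×10^-6, f = 0.01334, h_2 = f(L/D)V²/2g = 0.9734 m
Series → Q common, losses add: H = Σh = 5.851 m

H ≈ 5.85 m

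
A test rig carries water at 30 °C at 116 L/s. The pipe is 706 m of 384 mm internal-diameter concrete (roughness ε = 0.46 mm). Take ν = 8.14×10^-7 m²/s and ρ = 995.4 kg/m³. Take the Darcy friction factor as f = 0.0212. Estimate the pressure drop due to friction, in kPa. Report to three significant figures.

Δp ≈ 19.5 kPa

V = 4Q/(πD²) = 4·0.116/(π·0.384²) = 1.002 m/s
h_f = f(L/D)V²/(2g) = 0.02120·(706/0.384)·1.002²/(2·9.81) = 1.993 m
Δp = ρg·h_f = 995.4·9.81·1.993 = 19.46 kPa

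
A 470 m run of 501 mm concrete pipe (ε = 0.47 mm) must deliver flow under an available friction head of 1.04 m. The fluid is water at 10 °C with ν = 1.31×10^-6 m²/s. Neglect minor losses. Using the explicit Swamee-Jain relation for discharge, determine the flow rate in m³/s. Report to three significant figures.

Swamee-Jain (Type II): Q = -0.965·√(gD⁵h_f/L)·ln[ε/(3.7D) + √(3.17ν²L/(gD³h_f))]
√(gD⁵h_f/L) = √(9.81·0.501⁵·1.04/470) = 0.02618
ε/(3.7D) = 2.54×10^-4; √(3.17ν²L/(gD³h_f)) = 4.46×10^-5
Q = -0.965·0.02618·ln(2.982×10^-4) = 0.2051 m³/s
Check: V = 1.04 m/s, Re = 3.98×10^5, f = 0.02024, h_f = 1.05 m ≈ 1.04 m ✓

Q ≈ 0.205 m³/s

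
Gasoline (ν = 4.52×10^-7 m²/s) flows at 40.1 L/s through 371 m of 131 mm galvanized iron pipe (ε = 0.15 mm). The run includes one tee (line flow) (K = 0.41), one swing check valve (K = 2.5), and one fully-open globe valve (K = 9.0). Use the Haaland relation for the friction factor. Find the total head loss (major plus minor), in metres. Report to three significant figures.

H_L ≈ 31.7 m

V = 4Q/(πD²) = 2.975 m/s; V²/2g = 0.4512 m
Re = 8.62×10^5, ε/D = 0.00115 → f = 0.02062 (Haaland)
Major: h_f = f(L/D)·V²/2g = 0.02062·2832·0.4512 = 26.35 m
Minor: ΣK = 11.9; h_m = ΣK·V²/2g = 5.373 m
Total H_L = 26.35 + 5.373 = 31.72 m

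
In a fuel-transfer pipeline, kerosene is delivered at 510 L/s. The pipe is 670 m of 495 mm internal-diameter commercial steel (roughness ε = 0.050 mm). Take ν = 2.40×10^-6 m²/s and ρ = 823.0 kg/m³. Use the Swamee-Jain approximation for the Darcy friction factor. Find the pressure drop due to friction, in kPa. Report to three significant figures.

Δp ≈ 56.1 kPa

V = 4Q/(πD²) = 4·0.510/(π·0.495²) = 2.650 m/s
Re = VD/ν = 2.650·0.495/2.40×10^-6 = 5.47×10^5 → turbulent
ε/D = 0.050/495 = 1.01×10^-4
Swamee-Jain: f = 0.01433
h_f = f(L/D)V²/(2g) = 0.01433·(670/0.495)·2.650²/(2·9.81) = 6.945 m
Δp = ρg·h_f = 823.0·9.81·6.945 = 56.07 kPa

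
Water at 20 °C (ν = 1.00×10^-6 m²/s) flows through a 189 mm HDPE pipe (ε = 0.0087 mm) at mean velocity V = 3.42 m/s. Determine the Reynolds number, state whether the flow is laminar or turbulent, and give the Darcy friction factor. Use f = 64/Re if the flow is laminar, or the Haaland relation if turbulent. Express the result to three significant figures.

Re = VD/ν = 3.420·0.189/1.00×10^-6 = 6.46×10^5
Re > 4000 → turbulent; ε/D = 4.60×10^-5
Haaland: f = 0.01314

Re ≈ 6.46×10^5; turbulent; f ≈ 0.0131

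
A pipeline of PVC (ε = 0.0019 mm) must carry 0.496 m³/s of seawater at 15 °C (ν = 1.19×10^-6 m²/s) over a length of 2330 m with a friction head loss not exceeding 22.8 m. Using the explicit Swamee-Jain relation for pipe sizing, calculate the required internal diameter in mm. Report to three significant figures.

D ≈ 479 mm

Swamee-Jain (Type III): D = 0.66·[ε^1.25·(LQ²/(gh_f))^4.75 + ν·Q^9.4·(L/(gh_f))^5.2]^0.04
LQ²/(gh_f) = 2.563; L/(gh_f) = 10.42
Term 1 = ε^1.25·(…)^4.75 = 6.16×10^-6; Term 2 = ν·Q^9.4·(…)^5.2 = 3.20×10^-4
D = 0.66·(6.16×10^-6 + 3.20×10^-4)^0.04 = 0.4787 m = 479 mm
Check: V = 2.76 m/s, Re = 1.11×10^6, f = 0.01151, h_f = 21.7 m ≈ 22.8 m ✓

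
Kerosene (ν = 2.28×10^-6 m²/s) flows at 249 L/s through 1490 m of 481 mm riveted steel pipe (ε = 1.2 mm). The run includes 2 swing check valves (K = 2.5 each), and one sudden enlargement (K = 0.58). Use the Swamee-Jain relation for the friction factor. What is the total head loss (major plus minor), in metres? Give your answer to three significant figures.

V = 4Q/(πD²) = 1.370 m/s; V²/2g = 0.09571 m
Re = 2.89×10^5, ε/D = 0.00249 → f = 0.02554 (Swamee-Jain)
Major: h_f = f(L/D)·V²/2g = 0.02554·3098·0.09571 = 7.573 m
Minor: ΣK = 5.58; h_m = ΣK·V²/2g = 0.5340 m
Total H_L = 7.573 + 0.5340 = 8.107 m

H_L ≈ 8.11 m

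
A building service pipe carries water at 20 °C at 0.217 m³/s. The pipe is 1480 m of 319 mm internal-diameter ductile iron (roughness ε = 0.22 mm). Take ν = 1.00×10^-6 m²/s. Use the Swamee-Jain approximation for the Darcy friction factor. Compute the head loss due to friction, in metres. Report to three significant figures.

h_f ≈ 32.3 m

V = 4Q/(πD²) = 4·0.217/(π·0.319²) = 2.715 m/s
Re = VD/ν = 2.715·0.319/1.00×10^-6 = 8.66×10^5 → turbulent
ε/D = 0.22/319 = 6.90×10^-4
Swamee-Jain: f = 0.01853
h_f = f(L/D)V²/(2g) = 0.01853·(1480/0.319)·2.715²/(2·9.81) = 32.31 m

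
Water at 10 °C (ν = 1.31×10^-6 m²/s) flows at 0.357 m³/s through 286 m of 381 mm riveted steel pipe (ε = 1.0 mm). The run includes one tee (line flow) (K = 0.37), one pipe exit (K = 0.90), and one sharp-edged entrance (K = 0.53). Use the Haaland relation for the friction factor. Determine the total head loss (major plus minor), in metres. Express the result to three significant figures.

H_L ≈ 10.4 m

V = 4Q/(πD²) = 3.131 m/s; V²/2g = 0.4998 m
Re = 9.11×10^5, ε/D = 0.00262 → f = 0.02541 (Haaland)
Major: h_f = f(L/D)·V²/2g = 0.02541·750.7·0.4998 = 9.531 m
Minor: ΣK = 1.80; h_m = ΣK·V²/2g = 0.8996 m
Total H_L = 9.531 + 0.8996 = 10.43 m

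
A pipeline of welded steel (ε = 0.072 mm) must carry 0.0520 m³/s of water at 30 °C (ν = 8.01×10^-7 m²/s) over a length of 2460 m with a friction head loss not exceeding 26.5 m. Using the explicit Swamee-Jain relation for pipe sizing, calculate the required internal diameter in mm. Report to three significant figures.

D ≈ 207 mm

Swamee-Jain (Type III): D = 0.66·[ε^1.25·(LQ²/(gh_f))^4.75 + ν·Q^9.4·(L/(gh_f))^5.2]^0.04
LQ²/(gh_f) = 0.02559; L/(gh_f) = 9.463
Term 1 = ε^1.25·(…)^4.75 = 1.82×10^-13; Term 2 = ν·Q^9.4·(…)^5.2 = 8.12×10^-14
D = 0.66·(1.82×10^-13 + 8.12×10^-14)^0.04 = 0.2072 m = 207 mm
Check: V = 1.54 m/s, Re = 3.99×10^5, f = 0.01700, h_f = 24.5 m ≈ 26.5 m ✓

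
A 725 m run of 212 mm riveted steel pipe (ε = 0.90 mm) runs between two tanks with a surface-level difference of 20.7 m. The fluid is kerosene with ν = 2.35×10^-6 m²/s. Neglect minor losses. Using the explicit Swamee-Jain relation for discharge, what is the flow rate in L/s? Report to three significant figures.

Q ≈ 70.8 L/s

Swamee-Jain (Type II): Q = -0.965·√(gD⁵h_f/L)·ln[ε/(3.7D) + √(3.17ν²L/(gD³h_f))]
√(gD⁵h_f/L) = √(9.81·0.212⁵·20.7/725) = 0.01095
ε/(3.7D) = 0.00115; √(3.17ν²L/(gD³h_f)) = 8.10×10^-5
Q = -0.965·0.01095·ln(0.001228) = 0.07083 m³/s
Check: V = 2.01 m/s, Re = 1.81×10^5, f = 0.02969, h_f = 20.8 m ≈ 20.7 m ✓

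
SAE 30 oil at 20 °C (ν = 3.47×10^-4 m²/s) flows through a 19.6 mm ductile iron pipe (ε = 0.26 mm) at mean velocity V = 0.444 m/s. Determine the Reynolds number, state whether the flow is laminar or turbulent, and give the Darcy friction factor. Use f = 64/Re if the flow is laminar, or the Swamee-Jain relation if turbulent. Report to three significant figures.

Re = VD/ν = 0.4440·0.0196/3.47×10^-4 = 25.1
Re < 2300 → laminar → f = 64/Re = 2.552

Re ≈ 25.1; laminar; f = 64/Re ≈ 2.55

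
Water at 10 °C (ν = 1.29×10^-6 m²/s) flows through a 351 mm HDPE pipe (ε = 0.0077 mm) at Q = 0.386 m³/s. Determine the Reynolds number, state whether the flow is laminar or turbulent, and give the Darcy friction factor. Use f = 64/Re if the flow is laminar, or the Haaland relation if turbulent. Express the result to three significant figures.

Re ≈ 1.09×10^6; turbulent; f ≈ 0.0119

V = 4Q/(πD²) = 3.989 m/s
Re = VD/ν = 3.989·0.351/1.29×10^-6 = 1.09×10^6
Re > 4000 → turbulent; ε/D = 2.19×10^-5
Haaland: f = 0.01186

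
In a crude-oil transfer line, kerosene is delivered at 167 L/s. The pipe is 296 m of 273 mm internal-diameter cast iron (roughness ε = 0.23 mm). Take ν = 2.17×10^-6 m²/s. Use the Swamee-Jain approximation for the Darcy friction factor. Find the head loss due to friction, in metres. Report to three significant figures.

V = 4Q/(πD²) = 4·0.167/(π·0.273²) = 2.853 m/s
Re = VD/ν = 2.853·0.273/2.17×10^-6 = 3.59×10^5 → turbulent
ε/D = 0.23/273 = 8.42×10^-4
Swamee-Jain: f = 0.01989
h_f = f(L/D)V²/(2g) = 0.01989·(296/0.273)·2.853²/(2·9.81) = 8.949 m

h_f ≈ 8.95 m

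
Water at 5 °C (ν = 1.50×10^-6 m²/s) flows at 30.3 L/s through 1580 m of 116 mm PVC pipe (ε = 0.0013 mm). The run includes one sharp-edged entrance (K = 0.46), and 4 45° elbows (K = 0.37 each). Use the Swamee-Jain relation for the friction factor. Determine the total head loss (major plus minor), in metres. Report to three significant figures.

H_L ≈ 88.3 m

V = 4Q/(πD²) = 2.867 m/s; V²/2g = 0.4190 m
Re = 2.22×10^5, ε/D = 1.12×10^-5 → f = 0.01533 (Swamee-Jain)
Major: h_f = f(L/D)·V²/2g = 0.01533·13621·0.4190 = 87.51 m
Minor: ΣK = 1.94; h_m = ΣK·V²/2g = 0.8128 m
Total H_L = 87.51 + 0.8128 = 88.32 m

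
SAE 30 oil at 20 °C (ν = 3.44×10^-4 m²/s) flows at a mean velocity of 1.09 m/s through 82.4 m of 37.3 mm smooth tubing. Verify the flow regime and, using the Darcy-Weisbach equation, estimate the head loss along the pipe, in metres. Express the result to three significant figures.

h_f ≈ 72.4 m

Re = VD/ν = 1.09·0.03730/3.44×10^-4 = 118 → laminar (Re < 2300)
f = 64/Re = 0.5415
h_f = f(L/D)V²/(2g) = 0.5415·(82.4/0.03730)·1.09²/(2·9.81) = 72.44 m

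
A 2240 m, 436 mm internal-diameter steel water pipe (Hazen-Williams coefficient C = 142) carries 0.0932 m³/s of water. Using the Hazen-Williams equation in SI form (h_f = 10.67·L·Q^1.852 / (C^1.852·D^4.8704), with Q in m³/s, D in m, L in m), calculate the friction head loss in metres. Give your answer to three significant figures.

h_f ≈ 1.74 m

h_f = 10.67·2240·0.0932^1.852 / (142^1.852·0.436^4.8704) = 1.736 m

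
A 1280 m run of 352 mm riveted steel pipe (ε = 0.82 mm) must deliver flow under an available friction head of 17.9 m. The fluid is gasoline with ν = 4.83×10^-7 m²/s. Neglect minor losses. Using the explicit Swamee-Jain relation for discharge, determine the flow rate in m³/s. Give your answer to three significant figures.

Swamee-Jain (Type II): Q = -0.965·√(gD⁵h_f/L)·ln[ε/(3.7D) + √(3.17ν²L/(gD³h_f))]
√(gD⁵h_f/L) = √(9.81·0.352⁵·17.9/1280) = 0.02723
ε/(3.7D) = 6.30×10^-4; √(3.17ν²L/(gD³h_f)) = 1.11×10^-5
Q = -0.965·0.02723·ln(6.407×10^-4) = 0.1932 m³/s
Check: V = 1.99 m/s, Re = 1.45×10^6, f = 0.02457, h_f = 17.9 m ≈ 17.9 m ✓

Q ≈ 0.193 m³/s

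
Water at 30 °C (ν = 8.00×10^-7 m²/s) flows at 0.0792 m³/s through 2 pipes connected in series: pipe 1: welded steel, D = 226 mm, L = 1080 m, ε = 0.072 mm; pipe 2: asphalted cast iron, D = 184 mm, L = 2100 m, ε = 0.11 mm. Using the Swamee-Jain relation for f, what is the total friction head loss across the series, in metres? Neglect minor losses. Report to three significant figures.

Pipe 1: V = 1.974 m/s, Re = 5.58×10^5, ε/D = 3.19×10^-4, f = 0.01640, h_1 = f(L/D)V²/2g = 15.57 m
Pipe 2: V = 2.979 m/s, Re = 6.85×10^5, ε/D = 5.98×10^-4, f = 0.01813, h_2 = f(L/D)V²/2g = 93.59 m
Series → Q common, losses add: H = Σh = 109.2 m

H ≈ 109 m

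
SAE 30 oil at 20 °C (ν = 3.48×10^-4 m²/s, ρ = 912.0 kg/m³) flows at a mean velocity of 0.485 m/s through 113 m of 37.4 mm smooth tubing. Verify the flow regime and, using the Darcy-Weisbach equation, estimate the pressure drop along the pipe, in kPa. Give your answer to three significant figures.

Re = VD/ν = 0.485·0.03740/3.48×10^-4 = 52.1 → laminar (Re < 2300)
f = 64/Re = 1.228
h_f = f(L/D)V²/(2g) = 1.228·(113/0.03740)·0.485²/(2·9.81) = 44.48 m
Δp = ρg·h_f = 912.0·9.81·44.48 = 397.9 kPa

Δp ≈ 398 kPa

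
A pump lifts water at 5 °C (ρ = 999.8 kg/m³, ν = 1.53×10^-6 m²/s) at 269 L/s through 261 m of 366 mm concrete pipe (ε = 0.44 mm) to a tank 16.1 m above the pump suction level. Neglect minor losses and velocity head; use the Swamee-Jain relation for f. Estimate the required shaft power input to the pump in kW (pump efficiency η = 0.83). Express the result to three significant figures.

V = 4Q/(πD²) = 2.557 m/s; Re = 6.12×10^5; ε/D = 0.00120; f = 0.02109
h_f = f(L/D)V²/2g = 5.011 m
Total head H = z + h_f = 16.1 + 5.011 = 21.11 m
P_hyd = ρgQH = 999.8·9.81·0.269·21.11 = 55.70 kW
P_shaft = P_hyd/η = 55.70/0.83 = 67.11 kW

P_shaft ≈ 67.1 kW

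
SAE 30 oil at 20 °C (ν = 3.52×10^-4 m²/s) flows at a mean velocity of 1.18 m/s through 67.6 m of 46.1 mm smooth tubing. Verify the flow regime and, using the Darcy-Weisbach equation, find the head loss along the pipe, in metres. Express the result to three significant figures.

h_f ≈ 43.1 m

Re = VD/ν = 1.18·0.04610/3.52×10^-4 = 155 → laminar (Re < 2300)
f = 64/Re = 0.4141
h_f = f(L/D)V²/(2g) = 0.4141·(67.6/0.04610)·1.18²/(2·9.81) = 43.10 m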